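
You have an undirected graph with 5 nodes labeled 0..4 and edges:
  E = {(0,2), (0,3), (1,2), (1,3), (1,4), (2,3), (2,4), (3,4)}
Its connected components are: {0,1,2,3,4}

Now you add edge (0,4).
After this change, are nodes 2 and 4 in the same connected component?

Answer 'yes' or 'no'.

Answer: yes

Derivation:
Initial components: {0,1,2,3,4}
Adding edge (0,4): both already in same component {0,1,2,3,4}. No change.
New components: {0,1,2,3,4}
Are 2 and 4 in the same component? yes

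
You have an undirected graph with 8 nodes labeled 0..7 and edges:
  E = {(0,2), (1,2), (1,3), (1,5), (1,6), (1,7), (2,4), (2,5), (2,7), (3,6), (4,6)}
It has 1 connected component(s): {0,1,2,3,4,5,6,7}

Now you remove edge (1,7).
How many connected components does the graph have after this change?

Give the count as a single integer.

Answer: 1

Derivation:
Initial component count: 1
Remove (1,7): not a bridge. Count unchanged: 1.
  After removal, components: {0,1,2,3,4,5,6,7}
New component count: 1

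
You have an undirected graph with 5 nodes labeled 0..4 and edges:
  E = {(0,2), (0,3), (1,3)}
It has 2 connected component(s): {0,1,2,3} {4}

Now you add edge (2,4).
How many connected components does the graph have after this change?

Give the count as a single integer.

Answer: 1

Derivation:
Initial component count: 2
Add (2,4): merges two components. Count decreases: 2 -> 1.
New component count: 1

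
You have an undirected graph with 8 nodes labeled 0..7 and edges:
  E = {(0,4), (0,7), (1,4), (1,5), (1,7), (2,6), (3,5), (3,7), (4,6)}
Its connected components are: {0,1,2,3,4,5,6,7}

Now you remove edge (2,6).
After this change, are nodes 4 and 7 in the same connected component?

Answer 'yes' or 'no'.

Answer: yes

Derivation:
Initial components: {0,1,2,3,4,5,6,7}
Removing edge (2,6): it was a bridge — component count 1 -> 2.
New components: {0,1,3,4,5,6,7} {2}
Are 4 and 7 in the same component? yes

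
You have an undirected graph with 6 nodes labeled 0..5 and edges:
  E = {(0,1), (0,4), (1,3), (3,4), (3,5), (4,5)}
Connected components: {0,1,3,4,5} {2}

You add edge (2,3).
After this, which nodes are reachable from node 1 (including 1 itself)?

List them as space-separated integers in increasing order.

Before: nodes reachable from 1: {0,1,3,4,5}
Adding (2,3): merges 1's component with another. Reachability grows.
After: nodes reachable from 1: {0,1,2,3,4,5}

Answer: 0 1 2 3 4 5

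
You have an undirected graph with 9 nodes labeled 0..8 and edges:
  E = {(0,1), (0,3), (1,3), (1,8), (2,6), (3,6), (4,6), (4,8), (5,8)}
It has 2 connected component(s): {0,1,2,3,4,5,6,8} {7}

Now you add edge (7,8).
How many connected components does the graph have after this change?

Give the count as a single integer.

Answer: 1

Derivation:
Initial component count: 2
Add (7,8): merges two components. Count decreases: 2 -> 1.
New component count: 1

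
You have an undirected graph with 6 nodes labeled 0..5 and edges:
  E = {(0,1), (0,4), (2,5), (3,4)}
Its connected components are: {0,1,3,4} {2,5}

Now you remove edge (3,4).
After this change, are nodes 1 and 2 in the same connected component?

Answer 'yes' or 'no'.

Answer: no

Derivation:
Initial components: {0,1,3,4} {2,5}
Removing edge (3,4): it was a bridge — component count 2 -> 3.
New components: {0,1,4} {2,5} {3}
Are 1 and 2 in the same component? no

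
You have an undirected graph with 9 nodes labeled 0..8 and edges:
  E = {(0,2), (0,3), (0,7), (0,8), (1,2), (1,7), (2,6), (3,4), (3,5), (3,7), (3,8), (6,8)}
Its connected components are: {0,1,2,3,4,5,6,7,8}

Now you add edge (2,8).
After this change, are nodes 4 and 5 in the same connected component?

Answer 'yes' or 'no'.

Initial components: {0,1,2,3,4,5,6,7,8}
Adding edge (2,8): both already in same component {0,1,2,3,4,5,6,7,8}. No change.
New components: {0,1,2,3,4,5,6,7,8}
Are 4 and 5 in the same component? yes

Answer: yes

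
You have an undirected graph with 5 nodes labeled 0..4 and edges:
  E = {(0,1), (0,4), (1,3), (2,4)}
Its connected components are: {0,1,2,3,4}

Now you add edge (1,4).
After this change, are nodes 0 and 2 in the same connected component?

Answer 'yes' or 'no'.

Initial components: {0,1,2,3,4}
Adding edge (1,4): both already in same component {0,1,2,3,4}. No change.
New components: {0,1,2,3,4}
Are 0 and 2 in the same component? yes

Answer: yes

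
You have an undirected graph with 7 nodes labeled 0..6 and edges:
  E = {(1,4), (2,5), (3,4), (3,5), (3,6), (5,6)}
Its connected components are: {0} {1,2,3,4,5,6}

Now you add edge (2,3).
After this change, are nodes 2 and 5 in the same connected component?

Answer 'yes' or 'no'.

Initial components: {0} {1,2,3,4,5,6}
Adding edge (2,3): both already in same component {1,2,3,4,5,6}. No change.
New components: {0} {1,2,3,4,5,6}
Are 2 and 5 in the same component? yes

Answer: yes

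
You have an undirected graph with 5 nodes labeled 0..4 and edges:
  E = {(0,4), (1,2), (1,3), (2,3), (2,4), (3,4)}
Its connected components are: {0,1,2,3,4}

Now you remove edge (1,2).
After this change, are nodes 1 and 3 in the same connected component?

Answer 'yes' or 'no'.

Answer: yes

Derivation:
Initial components: {0,1,2,3,4}
Removing edge (1,2): not a bridge — component count unchanged at 1.
New components: {0,1,2,3,4}
Are 1 and 3 in the same component? yes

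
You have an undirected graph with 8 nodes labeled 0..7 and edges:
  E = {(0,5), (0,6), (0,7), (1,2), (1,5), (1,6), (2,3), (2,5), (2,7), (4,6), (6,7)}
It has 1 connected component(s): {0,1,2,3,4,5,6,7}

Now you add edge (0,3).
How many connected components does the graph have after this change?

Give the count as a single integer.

Answer: 1

Derivation:
Initial component count: 1
Add (0,3): endpoints already in same component. Count unchanged: 1.
New component count: 1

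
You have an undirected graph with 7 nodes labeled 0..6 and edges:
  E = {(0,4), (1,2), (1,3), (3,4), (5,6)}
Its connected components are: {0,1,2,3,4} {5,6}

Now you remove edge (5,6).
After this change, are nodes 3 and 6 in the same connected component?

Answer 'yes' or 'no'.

Answer: no

Derivation:
Initial components: {0,1,2,3,4} {5,6}
Removing edge (5,6): it was a bridge — component count 2 -> 3.
New components: {0,1,2,3,4} {5} {6}
Are 3 and 6 in the same component? no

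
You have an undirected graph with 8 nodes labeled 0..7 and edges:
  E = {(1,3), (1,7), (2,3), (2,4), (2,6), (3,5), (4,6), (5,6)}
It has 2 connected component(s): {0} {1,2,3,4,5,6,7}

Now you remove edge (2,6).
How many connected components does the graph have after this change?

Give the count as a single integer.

Initial component count: 2
Remove (2,6): not a bridge. Count unchanged: 2.
  After removal, components: {0} {1,2,3,4,5,6,7}
New component count: 2

Answer: 2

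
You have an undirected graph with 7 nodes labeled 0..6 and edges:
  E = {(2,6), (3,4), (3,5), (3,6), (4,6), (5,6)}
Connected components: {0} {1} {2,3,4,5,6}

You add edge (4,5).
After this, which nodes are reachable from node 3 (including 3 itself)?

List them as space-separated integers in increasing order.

Answer: 2 3 4 5 6

Derivation:
Before: nodes reachable from 3: {2,3,4,5,6}
Adding (4,5): both endpoints already in same component. Reachability from 3 unchanged.
After: nodes reachable from 3: {2,3,4,5,6}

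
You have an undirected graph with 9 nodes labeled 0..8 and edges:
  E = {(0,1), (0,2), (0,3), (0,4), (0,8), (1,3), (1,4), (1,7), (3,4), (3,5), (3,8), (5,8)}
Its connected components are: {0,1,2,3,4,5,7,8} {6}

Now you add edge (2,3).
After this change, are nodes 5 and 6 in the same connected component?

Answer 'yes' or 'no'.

Answer: no

Derivation:
Initial components: {0,1,2,3,4,5,7,8} {6}
Adding edge (2,3): both already in same component {0,1,2,3,4,5,7,8}. No change.
New components: {0,1,2,3,4,5,7,8} {6}
Are 5 and 6 in the same component? no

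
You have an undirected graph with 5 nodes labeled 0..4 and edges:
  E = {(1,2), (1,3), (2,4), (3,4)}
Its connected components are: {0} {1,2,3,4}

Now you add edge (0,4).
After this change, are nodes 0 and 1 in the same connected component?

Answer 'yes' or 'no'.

Answer: yes

Derivation:
Initial components: {0} {1,2,3,4}
Adding edge (0,4): merges {0} and {1,2,3,4}.
New components: {0,1,2,3,4}
Are 0 and 1 in the same component? yes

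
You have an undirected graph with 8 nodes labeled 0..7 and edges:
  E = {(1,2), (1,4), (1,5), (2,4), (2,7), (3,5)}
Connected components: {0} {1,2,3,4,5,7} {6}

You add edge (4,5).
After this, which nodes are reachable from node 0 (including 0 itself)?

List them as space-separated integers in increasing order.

Before: nodes reachable from 0: {0}
Adding (4,5): both endpoints already in same component. Reachability from 0 unchanged.
After: nodes reachable from 0: {0}

Answer: 0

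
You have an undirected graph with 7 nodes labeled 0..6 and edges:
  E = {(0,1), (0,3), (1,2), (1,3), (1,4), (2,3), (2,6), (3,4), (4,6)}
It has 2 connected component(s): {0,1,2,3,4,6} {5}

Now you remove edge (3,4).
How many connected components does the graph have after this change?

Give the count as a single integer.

Answer: 2

Derivation:
Initial component count: 2
Remove (3,4): not a bridge. Count unchanged: 2.
  After removal, components: {0,1,2,3,4,6} {5}
New component count: 2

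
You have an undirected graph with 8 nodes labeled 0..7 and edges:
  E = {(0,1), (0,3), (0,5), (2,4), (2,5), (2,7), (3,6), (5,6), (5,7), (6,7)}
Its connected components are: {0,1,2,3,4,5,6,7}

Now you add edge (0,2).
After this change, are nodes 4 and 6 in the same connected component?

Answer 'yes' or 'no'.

Initial components: {0,1,2,3,4,5,6,7}
Adding edge (0,2): both already in same component {0,1,2,3,4,5,6,7}. No change.
New components: {0,1,2,3,4,5,6,7}
Are 4 and 6 in the same component? yes

Answer: yes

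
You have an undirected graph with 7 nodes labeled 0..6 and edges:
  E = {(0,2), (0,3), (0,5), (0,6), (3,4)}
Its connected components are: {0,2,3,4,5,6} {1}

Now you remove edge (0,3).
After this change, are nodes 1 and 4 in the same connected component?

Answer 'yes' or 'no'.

Answer: no

Derivation:
Initial components: {0,2,3,4,5,6} {1}
Removing edge (0,3): it was a bridge — component count 2 -> 3.
New components: {0,2,5,6} {1} {3,4}
Are 1 and 4 in the same component? no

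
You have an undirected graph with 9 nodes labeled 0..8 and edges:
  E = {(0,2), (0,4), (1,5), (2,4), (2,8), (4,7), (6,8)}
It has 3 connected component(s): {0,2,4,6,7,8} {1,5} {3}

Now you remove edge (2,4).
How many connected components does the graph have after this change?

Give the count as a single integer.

Initial component count: 3
Remove (2,4): not a bridge. Count unchanged: 3.
  After removal, components: {0,2,4,6,7,8} {1,5} {3}
New component count: 3

Answer: 3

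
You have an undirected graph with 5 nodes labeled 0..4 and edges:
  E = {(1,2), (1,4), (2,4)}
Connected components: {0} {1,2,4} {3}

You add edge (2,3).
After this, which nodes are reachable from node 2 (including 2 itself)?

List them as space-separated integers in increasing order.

Answer: 1 2 3 4

Derivation:
Before: nodes reachable from 2: {1,2,4}
Adding (2,3): merges 2's component with another. Reachability grows.
After: nodes reachable from 2: {1,2,3,4}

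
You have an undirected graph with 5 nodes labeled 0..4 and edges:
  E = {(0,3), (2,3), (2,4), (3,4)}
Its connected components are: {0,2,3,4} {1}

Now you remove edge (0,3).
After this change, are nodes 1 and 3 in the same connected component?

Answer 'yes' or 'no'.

Answer: no

Derivation:
Initial components: {0,2,3,4} {1}
Removing edge (0,3): it was a bridge — component count 2 -> 3.
New components: {0} {1} {2,3,4}
Are 1 and 3 in the same component? no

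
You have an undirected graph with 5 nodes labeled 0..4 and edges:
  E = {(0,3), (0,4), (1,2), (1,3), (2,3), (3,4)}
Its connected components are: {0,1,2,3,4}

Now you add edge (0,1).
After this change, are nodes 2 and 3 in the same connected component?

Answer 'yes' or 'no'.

Answer: yes

Derivation:
Initial components: {0,1,2,3,4}
Adding edge (0,1): both already in same component {0,1,2,3,4}. No change.
New components: {0,1,2,3,4}
Are 2 and 3 in the same component? yes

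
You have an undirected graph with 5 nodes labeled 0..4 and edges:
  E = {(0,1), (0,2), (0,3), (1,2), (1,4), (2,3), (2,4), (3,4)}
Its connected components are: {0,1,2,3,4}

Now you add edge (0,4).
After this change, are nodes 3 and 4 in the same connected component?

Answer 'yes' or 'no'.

Answer: yes

Derivation:
Initial components: {0,1,2,3,4}
Adding edge (0,4): both already in same component {0,1,2,3,4}. No change.
New components: {0,1,2,3,4}
Are 3 and 4 in the same component? yes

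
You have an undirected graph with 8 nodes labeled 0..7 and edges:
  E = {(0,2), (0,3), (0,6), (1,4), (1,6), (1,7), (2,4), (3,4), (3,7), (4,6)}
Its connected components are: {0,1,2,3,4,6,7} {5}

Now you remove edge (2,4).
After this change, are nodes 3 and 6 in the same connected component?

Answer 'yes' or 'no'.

Initial components: {0,1,2,3,4,6,7} {5}
Removing edge (2,4): not a bridge — component count unchanged at 2.
New components: {0,1,2,3,4,6,7} {5}
Are 3 and 6 in the same component? yes

Answer: yes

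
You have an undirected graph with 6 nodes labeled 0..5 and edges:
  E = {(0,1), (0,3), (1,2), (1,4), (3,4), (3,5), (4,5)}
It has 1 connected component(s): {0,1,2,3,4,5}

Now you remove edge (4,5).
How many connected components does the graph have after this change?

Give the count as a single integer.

Answer: 1

Derivation:
Initial component count: 1
Remove (4,5): not a bridge. Count unchanged: 1.
  After removal, components: {0,1,2,3,4,5}
New component count: 1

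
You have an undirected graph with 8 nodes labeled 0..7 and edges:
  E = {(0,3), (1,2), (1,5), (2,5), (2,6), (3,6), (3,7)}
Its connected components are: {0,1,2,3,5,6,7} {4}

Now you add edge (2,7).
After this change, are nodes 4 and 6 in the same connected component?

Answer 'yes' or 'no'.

Answer: no

Derivation:
Initial components: {0,1,2,3,5,6,7} {4}
Adding edge (2,7): both already in same component {0,1,2,3,5,6,7}. No change.
New components: {0,1,2,3,5,6,7} {4}
Are 4 and 6 in the same component? no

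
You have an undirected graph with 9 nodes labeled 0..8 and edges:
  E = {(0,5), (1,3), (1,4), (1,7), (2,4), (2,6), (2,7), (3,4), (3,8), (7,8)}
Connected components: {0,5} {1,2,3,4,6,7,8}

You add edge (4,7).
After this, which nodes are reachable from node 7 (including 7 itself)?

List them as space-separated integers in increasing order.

Answer: 1 2 3 4 6 7 8

Derivation:
Before: nodes reachable from 7: {1,2,3,4,6,7,8}
Adding (4,7): both endpoints already in same component. Reachability from 7 unchanged.
After: nodes reachable from 7: {1,2,3,4,6,7,8}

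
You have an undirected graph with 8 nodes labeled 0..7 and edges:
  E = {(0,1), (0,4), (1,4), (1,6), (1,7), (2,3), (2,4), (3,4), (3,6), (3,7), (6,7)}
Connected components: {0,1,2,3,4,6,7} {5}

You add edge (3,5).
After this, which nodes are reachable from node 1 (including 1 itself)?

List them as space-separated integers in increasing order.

Answer: 0 1 2 3 4 5 6 7

Derivation:
Before: nodes reachable from 1: {0,1,2,3,4,6,7}
Adding (3,5): merges 1's component with another. Reachability grows.
After: nodes reachable from 1: {0,1,2,3,4,5,6,7}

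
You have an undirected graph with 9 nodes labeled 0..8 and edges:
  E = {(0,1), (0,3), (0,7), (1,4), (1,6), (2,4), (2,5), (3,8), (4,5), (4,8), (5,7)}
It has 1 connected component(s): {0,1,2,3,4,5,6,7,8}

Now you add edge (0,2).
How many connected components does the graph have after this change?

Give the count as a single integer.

Initial component count: 1
Add (0,2): endpoints already in same component. Count unchanged: 1.
New component count: 1

Answer: 1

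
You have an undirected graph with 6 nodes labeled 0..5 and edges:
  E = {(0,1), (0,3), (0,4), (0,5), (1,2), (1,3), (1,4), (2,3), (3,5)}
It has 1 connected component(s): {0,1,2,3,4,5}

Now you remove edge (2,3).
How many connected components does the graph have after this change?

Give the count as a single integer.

Initial component count: 1
Remove (2,3): not a bridge. Count unchanged: 1.
  After removal, components: {0,1,2,3,4,5}
New component count: 1

Answer: 1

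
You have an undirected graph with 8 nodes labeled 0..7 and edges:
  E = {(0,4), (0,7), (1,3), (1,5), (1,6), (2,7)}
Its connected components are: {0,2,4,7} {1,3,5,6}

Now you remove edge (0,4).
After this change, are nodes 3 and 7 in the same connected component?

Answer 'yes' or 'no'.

Answer: no

Derivation:
Initial components: {0,2,4,7} {1,3,5,6}
Removing edge (0,4): it was a bridge — component count 2 -> 3.
New components: {0,2,7} {1,3,5,6} {4}
Are 3 and 7 in the same component? no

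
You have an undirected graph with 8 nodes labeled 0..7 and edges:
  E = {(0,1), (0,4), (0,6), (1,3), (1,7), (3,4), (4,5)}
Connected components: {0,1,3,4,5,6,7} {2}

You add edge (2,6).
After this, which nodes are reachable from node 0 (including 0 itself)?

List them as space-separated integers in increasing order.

Before: nodes reachable from 0: {0,1,3,4,5,6,7}
Adding (2,6): merges 0's component with another. Reachability grows.
After: nodes reachable from 0: {0,1,2,3,4,5,6,7}

Answer: 0 1 2 3 4 5 6 7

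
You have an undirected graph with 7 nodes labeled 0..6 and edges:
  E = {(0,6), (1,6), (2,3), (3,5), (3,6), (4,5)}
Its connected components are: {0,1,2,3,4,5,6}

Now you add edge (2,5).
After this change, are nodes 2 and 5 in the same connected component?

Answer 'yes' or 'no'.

Answer: yes

Derivation:
Initial components: {0,1,2,3,4,5,6}
Adding edge (2,5): both already in same component {0,1,2,3,4,5,6}. No change.
New components: {0,1,2,3,4,5,6}
Are 2 and 5 in the same component? yes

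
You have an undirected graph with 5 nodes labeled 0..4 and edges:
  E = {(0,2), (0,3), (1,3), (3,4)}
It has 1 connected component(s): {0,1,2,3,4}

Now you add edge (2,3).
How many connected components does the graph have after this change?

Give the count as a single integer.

Answer: 1

Derivation:
Initial component count: 1
Add (2,3): endpoints already in same component. Count unchanged: 1.
New component count: 1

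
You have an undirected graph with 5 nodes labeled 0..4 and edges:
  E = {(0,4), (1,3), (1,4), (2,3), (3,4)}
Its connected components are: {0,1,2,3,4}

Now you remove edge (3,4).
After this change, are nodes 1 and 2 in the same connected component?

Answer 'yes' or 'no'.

Answer: yes

Derivation:
Initial components: {0,1,2,3,4}
Removing edge (3,4): not a bridge — component count unchanged at 1.
New components: {0,1,2,3,4}
Are 1 and 2 in the same component? yes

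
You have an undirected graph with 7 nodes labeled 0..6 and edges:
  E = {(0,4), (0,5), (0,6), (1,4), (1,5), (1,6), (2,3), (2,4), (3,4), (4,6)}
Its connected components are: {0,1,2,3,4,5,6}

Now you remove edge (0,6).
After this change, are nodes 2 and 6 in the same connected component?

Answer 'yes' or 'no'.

Initial components: {0,1,2,3,4,5,6}
Removing edge (0,6): not a bridge — component count unchanged at 1.
New components: {0,1,2,3,4,5,6}
Are 2 and 6 in the same component? yes

Answer: yes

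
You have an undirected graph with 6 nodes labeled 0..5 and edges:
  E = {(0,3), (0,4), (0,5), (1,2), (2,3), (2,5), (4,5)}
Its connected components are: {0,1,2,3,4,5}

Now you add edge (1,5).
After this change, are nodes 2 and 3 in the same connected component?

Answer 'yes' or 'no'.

Answer: yes

Derivation:
Initial components: {0,1,2,3,4,5}
Adding edge (1,5): both already in same component {0,1,2,3,4,5}. No change.
New components: {0,1,2,3,4,5}
Are 2 and 3 in the same component? yes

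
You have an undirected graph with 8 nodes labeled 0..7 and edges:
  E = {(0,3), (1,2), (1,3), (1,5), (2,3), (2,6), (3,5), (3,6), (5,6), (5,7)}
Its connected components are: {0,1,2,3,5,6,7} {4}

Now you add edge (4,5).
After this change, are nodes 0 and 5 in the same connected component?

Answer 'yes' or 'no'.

Initial components: {0,1,2,3,5,6,7} {4}
Adding edge (4,5): merges {4} and {0,1,2,3,5,6,7}.
New components: {0,1,2,3,4,5,6,7}
Are 0 and 5 in the same component? yes

Answer: yes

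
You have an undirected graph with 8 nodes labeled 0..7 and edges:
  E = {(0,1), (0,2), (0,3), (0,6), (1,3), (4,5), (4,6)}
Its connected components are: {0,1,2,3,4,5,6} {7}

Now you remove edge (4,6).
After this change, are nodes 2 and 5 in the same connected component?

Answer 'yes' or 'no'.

Initial components: {0,1,2,3,4,5,6} {7}
Removing edge (4,6): it was a bridge — component count 2 -> 3.
New components: {0,1,2,3,6} {4,5} {7}
Are 2 and 5 in the same component? no

Answer: no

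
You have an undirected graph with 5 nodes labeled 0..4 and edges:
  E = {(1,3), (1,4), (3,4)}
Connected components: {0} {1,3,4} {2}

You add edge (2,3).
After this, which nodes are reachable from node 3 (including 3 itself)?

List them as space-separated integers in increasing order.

Answer: 1 2 3 4

Derivation:
Before: nodes reachable from 3: {1,3,4}
Adding (2,3): merges 3's component with another. Reachability grows.
After: nodes reachable from 3: {1,2,3,4}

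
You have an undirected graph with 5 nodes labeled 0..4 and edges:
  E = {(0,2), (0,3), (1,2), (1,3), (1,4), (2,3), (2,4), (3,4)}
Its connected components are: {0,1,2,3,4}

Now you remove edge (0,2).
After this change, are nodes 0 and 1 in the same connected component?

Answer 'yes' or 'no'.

Answer: yes

Derivation:
Initial components: {0,1,2,3,4}
Removing edge (0,2): not a bridge — component count unchanged at 1.
New components: {0,1,2,3,4}
Are 0 and 1 in the same component? yes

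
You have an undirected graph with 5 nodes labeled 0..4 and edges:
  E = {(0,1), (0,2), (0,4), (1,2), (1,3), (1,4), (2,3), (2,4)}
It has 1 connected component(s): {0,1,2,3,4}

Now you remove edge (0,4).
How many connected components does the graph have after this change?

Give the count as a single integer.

Answer: 1

Derivation:
Initial component count: 1
Remove (0,4): not a bridge. Count unchanged: 1.
  After removal, components: {0,1,2,3,4}
New component count: 1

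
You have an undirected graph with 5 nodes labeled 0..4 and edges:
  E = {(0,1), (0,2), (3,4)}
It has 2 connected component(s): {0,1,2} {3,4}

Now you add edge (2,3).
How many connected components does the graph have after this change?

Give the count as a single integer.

Answer: 1

Derivation:
Initial component count: 2
Add (2,3): merges two components. Count decreases: 2 -> 1.
New component count: 1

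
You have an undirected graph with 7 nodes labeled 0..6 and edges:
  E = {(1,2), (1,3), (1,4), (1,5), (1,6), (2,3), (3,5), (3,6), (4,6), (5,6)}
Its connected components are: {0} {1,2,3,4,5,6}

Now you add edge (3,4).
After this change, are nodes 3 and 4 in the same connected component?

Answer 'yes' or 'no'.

Initial components: {0} {1,2,3,4,5,6}
Adding edge (3,4): both already in same component {1,2,3,4,5,6}. No change.
New components: {0} {1,2,3,4,5,6}
Are 3 and 4 in the same component? yes

Answer: yes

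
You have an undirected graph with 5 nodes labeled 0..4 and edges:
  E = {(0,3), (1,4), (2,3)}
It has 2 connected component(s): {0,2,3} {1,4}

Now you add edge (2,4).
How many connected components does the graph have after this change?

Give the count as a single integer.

Initial component count: 2
Add (2,4): merges two components. Count decreases: 2 -> 1.
New component count: 1

Answer: 1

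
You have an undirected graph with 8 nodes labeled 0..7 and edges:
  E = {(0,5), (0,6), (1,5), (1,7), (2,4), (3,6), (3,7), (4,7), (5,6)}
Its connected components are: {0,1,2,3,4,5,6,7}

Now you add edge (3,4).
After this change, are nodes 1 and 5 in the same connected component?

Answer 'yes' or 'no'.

Answer: yes

Derivation:
Initial components: {0,1,2,3,4,5,6,7}
Adding edge (3,4): both already in same component {0,1,2,3,4,5,6,7}. No change.
New components: {0,1,2,3,4,5,6,7}
Are 1 and 5 in the same component? yes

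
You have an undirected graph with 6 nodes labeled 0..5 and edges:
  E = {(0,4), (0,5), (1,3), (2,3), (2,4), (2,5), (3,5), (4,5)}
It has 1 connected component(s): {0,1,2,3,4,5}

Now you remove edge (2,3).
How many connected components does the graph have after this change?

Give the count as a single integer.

Answer: 1

Derivation:
Initial component count: 1
Remove (2,3): not a bridge. Count unchanged: 1.
  After removal, components: {0,1,2,3,4,5}
New component count: 1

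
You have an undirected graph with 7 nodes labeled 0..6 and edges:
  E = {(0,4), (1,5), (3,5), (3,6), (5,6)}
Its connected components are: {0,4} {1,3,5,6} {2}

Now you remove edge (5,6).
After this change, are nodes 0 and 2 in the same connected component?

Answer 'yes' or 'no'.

Initial components: {0,4} {1,3,5,6} {2}
Removing edge (5,6): not a bridge — component count unchanged at 3.
New components: {0,4} {1,3,5,6} {2}
Are 0 and 2 in the same component? no

Answer: no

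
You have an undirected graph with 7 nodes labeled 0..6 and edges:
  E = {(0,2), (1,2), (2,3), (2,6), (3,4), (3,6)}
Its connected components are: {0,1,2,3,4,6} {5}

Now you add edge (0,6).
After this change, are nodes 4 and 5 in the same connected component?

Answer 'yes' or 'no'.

Answer: no

Derivation:
Initial components: {0,1,2,3,4,6} {5}
Adding edge (0,6): both already in same component {0,1,2,3,4,6}. No change.
New components: {0,1,2,3,4,6} {5}
Are 4 and 5 in the same component? no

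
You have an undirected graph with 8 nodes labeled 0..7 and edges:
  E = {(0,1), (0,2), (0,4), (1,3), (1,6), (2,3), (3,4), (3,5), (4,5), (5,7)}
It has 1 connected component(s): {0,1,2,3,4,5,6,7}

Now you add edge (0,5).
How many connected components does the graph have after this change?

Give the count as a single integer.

Initial component count: 1
Add (0,5): endpoints already in same component. Count unchanged: 1.
New component count: 1

Answer: 1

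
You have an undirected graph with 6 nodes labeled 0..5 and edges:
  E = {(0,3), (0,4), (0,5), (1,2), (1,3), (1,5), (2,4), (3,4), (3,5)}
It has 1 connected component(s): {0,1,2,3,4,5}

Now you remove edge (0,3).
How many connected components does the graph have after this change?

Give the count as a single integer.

Initial component count: 1
Remove (0,3): not a bridge. Count unchanged: 1.
  After removal, components: {0,1,2,3,4,5}
New component count: 1

Answer: 1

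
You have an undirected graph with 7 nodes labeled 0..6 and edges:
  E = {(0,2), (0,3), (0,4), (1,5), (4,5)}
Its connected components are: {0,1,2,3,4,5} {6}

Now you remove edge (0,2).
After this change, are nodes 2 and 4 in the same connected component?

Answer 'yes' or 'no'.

Answer: no

Derivation:
Initial components: {0,1,2,3,4,5} {6}
Removing edge (0,2): it was a bridge — component count 2 -> 3.
New components: {0,1,3,4,5} {2} {6}
Are 2 and 4 in the same component? no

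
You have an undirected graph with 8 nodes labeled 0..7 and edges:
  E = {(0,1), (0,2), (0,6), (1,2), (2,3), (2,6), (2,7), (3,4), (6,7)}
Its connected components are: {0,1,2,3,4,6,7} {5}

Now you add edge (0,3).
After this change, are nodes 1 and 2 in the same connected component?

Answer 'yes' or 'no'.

Answer: yes

Derivation:
Initial components: {0,1,2,3,4,6,7} {5}
Adding edge (0,3): both already in same component {0,1,2,3,4,6,7}. No change.
New components: {0,1,2,3,4,6,7} {5}
Are 1 and 2 in the same component? yes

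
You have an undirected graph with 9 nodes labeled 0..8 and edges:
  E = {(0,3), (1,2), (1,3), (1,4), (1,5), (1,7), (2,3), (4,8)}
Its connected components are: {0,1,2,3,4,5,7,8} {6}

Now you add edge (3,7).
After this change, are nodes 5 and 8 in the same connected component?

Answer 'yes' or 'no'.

Initial components: {0,1,2,3,4,5,7,8} {6}
Adding edge (3,7): both already in same component {0,1,2,3,4,5,7,8}. No change.
New components: {0,1,2,3,4,5,7,8} {6}
Are 5 and 8 in the same component? yes

Answer: yes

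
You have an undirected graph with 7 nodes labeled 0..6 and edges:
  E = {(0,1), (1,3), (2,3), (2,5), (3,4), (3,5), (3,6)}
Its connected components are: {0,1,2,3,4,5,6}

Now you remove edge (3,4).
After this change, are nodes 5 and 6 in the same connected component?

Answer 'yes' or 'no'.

Initial components: {0,1,2,3,4,5,6}
Removing edge (3,4): it was a bridge — component count 1 -> 2.
New components: {0,1,2,3,5,6} {4}
Are 5 and 6 in the same component? yes

Answer: yes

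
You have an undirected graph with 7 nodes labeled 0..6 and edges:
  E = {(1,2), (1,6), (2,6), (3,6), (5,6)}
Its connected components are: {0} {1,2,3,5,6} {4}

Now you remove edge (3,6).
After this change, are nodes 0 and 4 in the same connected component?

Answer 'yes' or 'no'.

Initial components: {0} {1,2,3,5,6} {4}
Removing edge (3,6): it was a bridge — component count 3 -> 4.
New components: {0} {1,2,5,6} {3} {4}
Are 0 and 4 in the same component? no

Answer: no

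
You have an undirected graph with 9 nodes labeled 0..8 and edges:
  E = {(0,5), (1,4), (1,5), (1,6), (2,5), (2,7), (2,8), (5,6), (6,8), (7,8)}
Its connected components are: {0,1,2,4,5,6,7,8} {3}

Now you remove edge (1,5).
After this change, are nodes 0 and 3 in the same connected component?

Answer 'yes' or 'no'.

Answer: no

Derivation:
Initial components: {0,1,2,4,5,6,7,8} {3}
Removing edge (1,5): not a bridge — component count unchanged at 2.
New components: {0,1,2,4,5,6,7,8} {3}
Are 0 and 3 in the same component? no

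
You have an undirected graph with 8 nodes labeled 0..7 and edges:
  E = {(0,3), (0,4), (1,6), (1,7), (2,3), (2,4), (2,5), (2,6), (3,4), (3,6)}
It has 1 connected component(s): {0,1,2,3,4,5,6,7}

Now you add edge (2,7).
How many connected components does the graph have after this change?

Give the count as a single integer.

Initial component count: 1
Add (2,7): endpoints already in same component. Count unchanged: 1.
New component count: 1

Answer: 1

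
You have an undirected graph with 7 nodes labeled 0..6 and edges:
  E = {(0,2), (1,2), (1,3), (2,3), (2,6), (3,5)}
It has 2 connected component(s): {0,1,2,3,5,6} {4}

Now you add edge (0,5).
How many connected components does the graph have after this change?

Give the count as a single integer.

Answer: 2

Derivation:
Initial component count: 2
Add (0,5): endpoints already in same component. Count unchanged: 2.
New component count: 2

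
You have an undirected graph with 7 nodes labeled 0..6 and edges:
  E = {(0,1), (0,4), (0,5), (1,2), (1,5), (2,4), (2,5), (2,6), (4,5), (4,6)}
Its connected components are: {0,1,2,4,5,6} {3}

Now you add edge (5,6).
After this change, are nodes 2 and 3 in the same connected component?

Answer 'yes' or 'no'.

Answer: no

Derivation:
Initial components: {0,1,2,4,5,6} {3}
Adding edge (5,6): both already in same component {0,1,2,4,5,6}. No change.
New components: {0,1,2,4,5,6} {3}
Are 2 and 3 in the same component? no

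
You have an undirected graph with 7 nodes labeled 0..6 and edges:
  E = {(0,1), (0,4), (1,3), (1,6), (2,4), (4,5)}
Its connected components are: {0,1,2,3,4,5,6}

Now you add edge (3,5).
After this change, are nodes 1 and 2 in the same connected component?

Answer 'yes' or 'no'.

Initial components: {0,1,2,3,4,5,6}
Adding edge (3,5): both already in same component {0,1,2,3,4,5,6}. No change.
New components: {0,1,2,3,4,5,6}
Are 1 and 2 in the same component? yes

Answer: yes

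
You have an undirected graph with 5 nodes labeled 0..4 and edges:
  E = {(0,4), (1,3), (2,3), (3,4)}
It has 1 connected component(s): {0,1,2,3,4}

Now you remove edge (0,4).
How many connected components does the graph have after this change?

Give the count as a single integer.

Initial component count: 1
Remove (0,4): it was a bridge. Count increases: 1 -> 2.
  After removal, components: {0} {1,2,3,4}
New component count: 2

Answer: 2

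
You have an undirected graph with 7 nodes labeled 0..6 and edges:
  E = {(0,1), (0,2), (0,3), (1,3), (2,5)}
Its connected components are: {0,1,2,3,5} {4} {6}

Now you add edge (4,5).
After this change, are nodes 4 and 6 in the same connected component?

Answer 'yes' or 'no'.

Answer: no

Derivation:
Initial components: {0,1,2,3,5} {4} {6}
Adding edge (4,5): merges {4} and {0,1,2,3,5}.
New components: {0,1,2,3,4,5} {6}
Are 4 and 6 in the same component? no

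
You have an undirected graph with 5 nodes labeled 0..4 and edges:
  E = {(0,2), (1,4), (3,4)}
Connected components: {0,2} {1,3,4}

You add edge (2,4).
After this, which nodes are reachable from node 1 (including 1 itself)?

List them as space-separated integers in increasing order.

Answer: 0 1 2 3 4

Derivation:
Before: nodes reachable from 1: {1,3,4}
Adding (2,4): merges 1's component with another. Reachability grows.
After: nodes reachable from 1: {0,1,2,3,4}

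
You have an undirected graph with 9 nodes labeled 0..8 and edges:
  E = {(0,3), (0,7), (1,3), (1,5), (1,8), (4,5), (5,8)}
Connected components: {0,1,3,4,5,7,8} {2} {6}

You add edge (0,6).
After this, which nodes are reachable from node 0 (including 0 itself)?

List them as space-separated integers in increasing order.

Answer: 0 1 3 4 5 6 7 8

Derivation:
Before: nodes reachable from 0: {0,1,3,4,5,7,8}
Adding (0,6): merges 0's component with another. Reachability grows.
After: nodes reachable from 0: {0,1,3,4,5,6,7,8}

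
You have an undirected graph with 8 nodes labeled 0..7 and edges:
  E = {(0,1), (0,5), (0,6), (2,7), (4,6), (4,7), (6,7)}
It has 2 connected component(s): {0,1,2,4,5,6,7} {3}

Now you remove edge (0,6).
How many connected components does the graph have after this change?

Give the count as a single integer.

Initial component count: 2
Remove (0,6): it was a bridge. Count increases: 2 -> 3.
  After removal, components: {0,1,5} {2,4,6,7} {3}
New component count: 3

Answer: 3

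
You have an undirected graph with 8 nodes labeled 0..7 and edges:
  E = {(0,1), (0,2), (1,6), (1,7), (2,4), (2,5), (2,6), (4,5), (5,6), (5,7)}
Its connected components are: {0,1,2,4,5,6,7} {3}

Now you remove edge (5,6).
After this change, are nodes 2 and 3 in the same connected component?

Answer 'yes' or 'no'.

Answer: no

Derivation:
Initial components: {0,1,2,4,5,6,7} {3}
Removing edge (5,6): not a bridge — component count unchanged at 2.
New components: {0,1,2,4,5,6,7} {3}
Are 2 and 3 in the same component? no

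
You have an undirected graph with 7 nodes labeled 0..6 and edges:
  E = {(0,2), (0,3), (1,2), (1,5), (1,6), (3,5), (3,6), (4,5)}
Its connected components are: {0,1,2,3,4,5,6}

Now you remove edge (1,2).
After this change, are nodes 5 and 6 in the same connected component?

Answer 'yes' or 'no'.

Answer: yes

Derivation:
Initial components: {0,1,2,3,4,5,6}
Removing edge (1,2): not a bridge — component count unchanged at 1.
New components: {0,1,2,3,4,5,6}
Are 5 and 6 in the same component? yes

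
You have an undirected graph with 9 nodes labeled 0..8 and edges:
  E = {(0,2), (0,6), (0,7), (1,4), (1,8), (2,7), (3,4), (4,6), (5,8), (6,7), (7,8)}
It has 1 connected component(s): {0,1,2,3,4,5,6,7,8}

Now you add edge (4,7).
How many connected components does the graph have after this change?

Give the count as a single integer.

Answer: 1

Derivation:
Initial component count: 1
Add (4,7): endpoints already in same component. Count unchanged: 1.
New component count: 1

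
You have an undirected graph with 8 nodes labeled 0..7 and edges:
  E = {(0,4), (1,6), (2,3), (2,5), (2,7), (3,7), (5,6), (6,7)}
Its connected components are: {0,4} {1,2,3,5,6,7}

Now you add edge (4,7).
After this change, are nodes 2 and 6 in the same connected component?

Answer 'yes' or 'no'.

Initial components: {0,4} {1,2,3,5,6,7}
Adding edge (4,7): merges {0,4} and {1,2,3,5,6,7}.
New components: {0,1,2,3,4,5,6,7}
Are 2 and 6 in the same component? yes

Answer: yes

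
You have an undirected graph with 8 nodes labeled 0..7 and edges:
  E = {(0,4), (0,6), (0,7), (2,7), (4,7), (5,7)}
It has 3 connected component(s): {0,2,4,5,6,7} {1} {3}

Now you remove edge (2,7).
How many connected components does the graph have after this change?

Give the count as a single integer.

Initial component count: 3
Remove (2,7): it was a bridge. Count increases: 3 -> 4.
  After removal, components: {0,4,5,6,7} {1} {2} {3}
New component count: 4

Answer: 4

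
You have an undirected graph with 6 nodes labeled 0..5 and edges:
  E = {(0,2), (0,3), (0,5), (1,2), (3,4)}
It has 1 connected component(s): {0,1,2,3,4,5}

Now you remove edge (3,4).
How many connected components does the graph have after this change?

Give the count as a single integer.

Answer: 2

Derivation:
Initial component count: 1
Remove (3,4): it was a bridge. Count increases: 1 -> 2.
  After removal, components: {0,1,2,3,5} {4}
New component count: 2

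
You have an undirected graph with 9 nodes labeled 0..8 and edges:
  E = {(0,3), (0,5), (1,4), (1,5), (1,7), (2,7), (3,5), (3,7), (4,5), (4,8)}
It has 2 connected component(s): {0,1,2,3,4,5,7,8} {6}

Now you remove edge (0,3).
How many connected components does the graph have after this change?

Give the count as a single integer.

Initial component count: 2
Remove (0,3): not a bridge. Count unchanged: 2.
  After removal, components: {0,1,2,3,4,5,7,8} {6}
New component count: 2

Answer: 2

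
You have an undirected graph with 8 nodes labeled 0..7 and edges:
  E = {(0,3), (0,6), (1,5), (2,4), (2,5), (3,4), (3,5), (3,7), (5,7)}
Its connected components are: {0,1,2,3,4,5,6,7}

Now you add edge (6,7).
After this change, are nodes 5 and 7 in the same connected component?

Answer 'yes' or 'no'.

Answer: yes

Derivation:
Initial components: {0,1,2,3,4,5,6,7}
Adding edge (6,7): both already in same component {0,1,2,3,4,5,6,7}. No change.
New components: {0,1,2,3,4,5,6,7}
Are 5 and 7 in the same component? yes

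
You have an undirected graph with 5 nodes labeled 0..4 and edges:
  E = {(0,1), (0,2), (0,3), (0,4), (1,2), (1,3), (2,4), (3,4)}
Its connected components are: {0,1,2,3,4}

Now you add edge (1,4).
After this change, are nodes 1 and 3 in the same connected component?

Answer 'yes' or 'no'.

Initial components: {0,1,2,3,4}
Adding edge (1,4): both already in same component {0,1,2,3,4}. No change.
New components: {0,1,2,3,4}
Are 1 and 3 in the same component? yes

Answer: yes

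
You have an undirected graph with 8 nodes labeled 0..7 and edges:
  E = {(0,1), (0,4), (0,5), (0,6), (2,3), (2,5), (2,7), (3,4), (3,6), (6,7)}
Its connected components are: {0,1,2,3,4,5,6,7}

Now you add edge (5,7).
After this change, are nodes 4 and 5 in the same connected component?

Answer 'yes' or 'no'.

Initial components: {0,1,2,3,4,5,6,7}
Adding edge (5,7): both already in same component {0,1,2,3,4,5,6,7}. No change.
New components: {0,1,2,3,4,5,6,7}
Are 4 and 5 in the same component? yes

Answer: yes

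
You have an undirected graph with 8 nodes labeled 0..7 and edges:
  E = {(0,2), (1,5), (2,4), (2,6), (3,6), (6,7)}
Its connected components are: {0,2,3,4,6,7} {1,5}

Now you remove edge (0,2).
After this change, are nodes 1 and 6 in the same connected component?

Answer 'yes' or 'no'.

Initial components: {0,2,3,4,6,7} {1,5}
Removing edge (0,2): it was a bridge — component count 2 -> 3.
New components: {0} {1,5} {2,3,4,6,7}
Are 1 and 6 in the same component? no

Answer: no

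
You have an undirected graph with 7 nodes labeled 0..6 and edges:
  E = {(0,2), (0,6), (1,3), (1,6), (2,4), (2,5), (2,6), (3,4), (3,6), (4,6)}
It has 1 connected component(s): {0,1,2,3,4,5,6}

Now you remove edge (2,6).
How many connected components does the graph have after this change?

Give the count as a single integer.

Initial component count: 1
Remove (2,6): not a bridge. Count unchanged: 1.
  After removal, components: {0,1,2,3,4,5,6}
New component count: 1

Answer: 1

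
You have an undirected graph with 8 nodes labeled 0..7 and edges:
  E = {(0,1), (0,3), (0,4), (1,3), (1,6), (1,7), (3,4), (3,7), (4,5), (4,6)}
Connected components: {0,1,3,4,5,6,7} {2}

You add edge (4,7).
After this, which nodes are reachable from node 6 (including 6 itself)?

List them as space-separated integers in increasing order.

Before: nodes reachable from 6: {0,1,3,4,5,6,7}
Adding (4,7): both endpoints already in same component. Reachability from 6 unchanged.
After: nodes reachable from 6: {0,1,3,4,5,6,7}

Answer: 0 1 3 4 5 6 7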